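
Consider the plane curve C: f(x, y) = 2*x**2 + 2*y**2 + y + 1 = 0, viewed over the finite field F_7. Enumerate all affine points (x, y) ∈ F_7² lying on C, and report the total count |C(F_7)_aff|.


Affine F_7-points: {(0, 5)}; count = 1.

For each of the 49 pairs (x, y) ∈ F_7², evaluate f(x, y) mod 7. Record the zeros.
  x = 0: [0↦1, 1↦4, 2↦4, 3↦1, 4↦2, 5↦0, 6↦2]  zeros at y ∈ {5}
  x = 1: [0↦3, 1↦6, 2↦6, 3↦3, 4↦4, 5↦2, 6↦4]  zeros at y ∈ ∅
  x = 2: [0↦2, 1↦5, 2↦5, 3↦2, 4↦3, 5↦1, 6↦3]  zeros at y ∈ ∅
  x = 3: [0↦5, 1↦1, 2↦1, 3↦5, 4↦6, 5↦4, 6↦6]  zeros at y ∈ ∅
  x = 4: [0↦5, 1↦1, 2↦1, 3↦5, 4↦6, 5↦4, 6↦6]  zeros at y ∈ ∅
  x = 5: [0↦2, 1↦5, 2↦5, 3↦2, 4↦3, 5↦1, 6↦3]  zeros at y ∈ ∅
  x = 6: [0↦3, 1↦6, 2↦6, 3↦3, 4↦4, 5↦2, 6↦4]  zeros at y ∈ ∅
Collecting zeros: affine points = {(0, 5)}.
Total count |C(F_7)_aff| = 1.


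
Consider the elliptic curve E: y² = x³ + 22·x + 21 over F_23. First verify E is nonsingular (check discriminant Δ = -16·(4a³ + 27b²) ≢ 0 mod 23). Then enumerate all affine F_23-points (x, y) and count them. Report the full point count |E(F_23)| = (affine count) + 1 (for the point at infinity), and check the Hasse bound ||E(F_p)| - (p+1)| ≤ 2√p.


Affine points = {(2, 2), (2, 21), (4, 9), (4, 14), (5, 7), (5, 16), (6, 1), (6, 22), (7, 9), (7, 14), (12, 9), (12, 14), (15, 0), (17, 8), (17, 15), (18, 4), (18, 19)}; affine count = 17; |E(F_23)| = 18.

Discriminant check: Δ ∝ 4a³ + 27b² = 4·22³ + 27·21² = 4·10648 + 27·441 ≡ 12 (mod 23). Nonzero ⇒ E is nonsingular.
For each x ∈ F_23, compute rhs = x³ + 22·x + 21 mod 23, then count y ∈ F_23 with y² ≡ rhs.
  x = 0: rhs = 21, matching y values: none (0 points).
  x = 1: rhs = 21, matching y values: none (0 points).
  x = 2: rhs = 4, matching y values: 2, 21 (2 points).
  x = 3: rhs = 22, matching y values: none (0 points).
  x = 4: rhs = 12, matching y values: 9, 14 (2 points).
  x = 5: rhs = 3, matching y values: 7, 16 (2 points).
  x = 6: rhs = 1, matching y values: 1, 22 (2 points).
  x = 7: rhs = 12, matching y values: 9, 14 (2 points).
  x = 8: rhs = 19, matching y values: none (0 points).
  x = 9: rhs = 5, matching y values: none (0 points).
  x = 10: rhs = 22, matching y values: none (0 points).
  x = 11: rhs = 7, matching y values: none (0 points).
  x = 12: rhs = 12, matching y values: 9, 14 (2 points).
  x = 13: rhs = 20, matching y values: none (0 points).
  x = 14: rhs = 14, matching y values: none (0 points).
  x = 15: rhs = 0, matching y values: 0 (1 points).
  x = 16: rhs = 7, matching y values: none (0 points).
  x = 17: rhs = 18, matching y values: 8, 15 (2 points).
  x = 18: rhs = 16, matching y values: 4, 19 (2 points).
  x = 19: rhs = 7, matching y values: none (0 points).
  x = 20: rhs = 20, matching y values: none (0 points).
  x = 21: rhs = 15, matching y values: none (0 points).
  x = 22: rhs = 21, matching y values: none (0 points).
Total affine count: 17.
Full point count |E(F_23)| = 17 + 1 = 18.
Hasse bound: |18 − (23+1)| = |-6| = 6 ≤ 2√23 ≈ 9.5917 ✓.


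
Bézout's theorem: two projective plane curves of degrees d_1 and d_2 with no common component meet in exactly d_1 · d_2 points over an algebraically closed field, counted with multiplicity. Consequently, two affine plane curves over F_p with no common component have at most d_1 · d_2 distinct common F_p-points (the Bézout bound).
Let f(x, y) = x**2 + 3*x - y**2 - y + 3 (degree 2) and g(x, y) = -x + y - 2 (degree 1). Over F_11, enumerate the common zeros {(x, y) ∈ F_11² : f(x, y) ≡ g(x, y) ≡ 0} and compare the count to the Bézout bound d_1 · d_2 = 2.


Common zeros: {(4, 6)}; count = 1; Bézout bound = 2.

deg(f) = 2, deg(g) = 1, so Bézout bound = 2.
Scan x ∈ F_11. For each x, list the y ∈ F_11 with f(x, y) ≡ 0 and those with g(x, y) ≡ 0 (mod 11); the common zeros in that column are the intersection.
  x = 0: f ≡ 0 at y ∈ ∅; g ≡ 0 at y ∈ {2}; common: ∅.
  x = 1: f ≡ 0 at y ∈ ∅; g ≡ 0 at y ∈ {3}; common: ∅.
  x = 2: f ≡ 0 at y ∈ {1, 9}; g ≡ 0 at y ∈ {4}; common: ∅.
  x = 3: f ≡ 0 at y ∈ ∅; g ≡ 0 at y ∈ {5}; common: ∅.
  x = 4: f ≡ 0 at y ∈ {4, 6}; g ≡ 0 at y ∈ {6}; common: {6}.
  x = 5: f ≡ 0 at y ∈ ∅; g ≡ 0 at y ∈ {7}; common: ∅.
  x = 6: f ≡ 0 at y ∈ {1, 9}; g ≡ 0 at y ∈ {8}; common: ∅.
  x = 7: f ≡ 0 at y ∈ ∅; g ≡ 0 at y ∈ {9}; common: ∅.
  x = 8: f ≡ 0 at y ∈ ∅; g ≡ 0 at y ∈ {10}; common: ∅.
  x = 9: f ≡ 0 at y ∈ {3, 7}; g ≡ 0 at y ∈ {0}; common: ∅.
  x = 10: f ≡ 0 at y ∈ {3, 7}; g ≡ 0 at y ∈ {1}; common: ∅.
Collecting: common zeros = {(4, 6)}, so the count is 1.
Comparison with the Bézout bound: 1 ≤ 2 = deg(f)·deg(g), as expected for curves with no common component (the affine F_11-count falls short of the bound because intersections may lie at infinity, over extension fields, or carry multiplicity).


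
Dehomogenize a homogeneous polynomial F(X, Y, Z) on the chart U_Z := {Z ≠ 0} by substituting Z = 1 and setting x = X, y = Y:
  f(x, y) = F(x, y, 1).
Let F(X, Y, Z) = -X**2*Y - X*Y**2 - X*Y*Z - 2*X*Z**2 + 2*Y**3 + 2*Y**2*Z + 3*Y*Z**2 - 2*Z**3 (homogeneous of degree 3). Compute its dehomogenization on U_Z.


f(x, y) = -x**2*y - x*y**2 - x*y - 2*x + 2*y**3 + 2*y**2 + 3*y - 2

On U_Z we set Z = 1. Each monomial c·X^i·Y^j·Z^k in F becomes c·x^i·y^j·1^k = c·x^i·y^j.
Substituting Z = 1: F(X, Y, 1) = -x**2*y - x*y**2 - x*y - 2*x + 2*y**3 + 2*y**2 + 3*y - 2.
Note: deg(f) ≤ deg(F) = 3; strict inequality happens when F is divisible by Z (lost terms).


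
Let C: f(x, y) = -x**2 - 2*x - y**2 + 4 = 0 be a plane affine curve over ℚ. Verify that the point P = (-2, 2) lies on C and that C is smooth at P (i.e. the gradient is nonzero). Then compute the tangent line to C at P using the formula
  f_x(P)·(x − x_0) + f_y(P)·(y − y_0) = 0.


Tangent line at P: 2*x - 4*y + 12 = 0.

Step 1: f(-2, 2) = 0, so P lies on C.
Step 2: partial derivatives
  f_x(x, y) = -2*x - 2, f_y(x, y) = -2*y.
  f_x(P) = 2, f_y(P) = -4 (gradient nonzero, so P is smooth).
Step 3: tangent line at P: 2·(x − -2) + -4·(y − 2) = 0.
Expanding: 2*x - 4*y + 12 = 0.


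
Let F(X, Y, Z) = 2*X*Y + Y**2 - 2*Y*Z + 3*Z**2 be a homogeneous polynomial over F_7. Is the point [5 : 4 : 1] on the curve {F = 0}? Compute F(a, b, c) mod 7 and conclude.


F(5,4,1) ≡ 2 (mod 7); P is NOT on the curve.

Evaluate F(5, 4, 1) term-by-term (mod 7).
  2*X*Y ↦ 2·5·4·1 = 40
  Y**2 ↦ 1·1·16·1 = 16
  -2*Y*Z ↦ -2·1·4·1 = -8
  3*Z**2 ↦ 3·1·1·1 = 3
Sum: F(5, 4, 1) = (40) + (16) + (-8) + (3) = 51.
Reducing mod 7: 51 ≡ 2 (mod 7).
Since F(a, b, c) ≡ 2 ≠ 0 (mod 7), P does NOT lie on the curve.


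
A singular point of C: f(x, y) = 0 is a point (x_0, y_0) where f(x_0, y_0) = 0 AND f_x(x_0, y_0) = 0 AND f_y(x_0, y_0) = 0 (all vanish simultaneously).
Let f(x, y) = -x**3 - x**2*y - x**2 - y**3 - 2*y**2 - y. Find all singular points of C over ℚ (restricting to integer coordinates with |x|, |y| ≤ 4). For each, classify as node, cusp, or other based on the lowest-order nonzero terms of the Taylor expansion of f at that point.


Singular points: {(0, -1)}; classification: cusp.

Compute partial derivatives:
  f_x = -3*x**2 - 2*x*y - 2*x.
  f_y = -x**2 - 3*y**2 - 4*y - 1.
Scan x_0 ∈ {−4, ..., 4}. For each x_0, f_y(x_0, y) is a polynomial in y; find its integer roots y ∈ {−4, ..., 4}, then test f_x and f at those candidates.
  x = -4: f_y(-4, y) = -3*y**2 - 4*y - 17; no integer root y with |y| ≤ 4.
  x = -3: f_y(-3, y) = -3*y**2 - 4*y - 10; no integer root y with |y| ≤ 4.
  x = -2: f_y(-2, y) = -3*y**2 - 4*y - 5; no integer root y with |y| ≤ 4.
  x = -1: f_y(-1, y) = -3*y**2 - 4*y - 2; no integer root y with |y| ≤ 4.
  x = 0: f_y(0, y) = -3*y**2 - 4*y - 1; vanishes at y ∈ {-1}. (0, -1): f_x = 0, f = 0 — SINGULAR.
  x = 1: f_y(1, y) = -3*y**2 - 4*y - 2; no integer root y with |y| ≤ 4.
  x = 2: f_y(2, y) = -3*y**2 - 4*y - 5; no integer root y with |y| ≤ 4.
  x = 3: f_y(3, y) = -3*y**2 - 4*y - 10; no integer root y with |y| ≤ 4.
  x = 4: f_y(4, y) = -3*y**2 - 4*y - 17; no integer root y with |y| ≤ 4.
Only singular point on the grid: (0, -1).
Classify: substitute x = 0 + u, y = -1 + v and expand: f = -u**3 - u**2*v - v**3 + v**2.
No constant or linear terms (consistent with a singular point). Quadratic part: v**2. Cubic part: -u**3 - u**2*v - v**3.
The quadratic part v**2 is a perfect square, so there is a single (double) tangent line v = 0, i.e. y = -1. Restricting the cubic part to that line (v = 0) leaves -u**3 ≠ 0, so f is not divisible by v and the branch is v² ≈ u**3 to lowest order — this is a cusp.
Classification: cusp.


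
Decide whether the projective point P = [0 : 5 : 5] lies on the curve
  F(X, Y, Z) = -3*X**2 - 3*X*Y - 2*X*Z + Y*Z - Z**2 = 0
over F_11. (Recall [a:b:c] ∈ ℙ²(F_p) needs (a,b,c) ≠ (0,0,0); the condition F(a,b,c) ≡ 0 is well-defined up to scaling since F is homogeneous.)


F(0,5,5) ≡ 0 (mod 11); P is on the curve.

Evaluate F(0, 5, 5) term-by-term (mod 11).
  -3*X**2 ↦ -3·0·1·1 = 0
  -3*X*Y ↦ -3·0·5·1 = 0
  -2*X*Z ↦ -2·0·1·5 = 0
  Y*Z ↦ 1·1·5·5 = 25
  -Z**2 ↦ -1·1·1·25 = -25
Sum: F(0, 5, 5) = (0) + (0) + (0) + (25) + (-25) = 0.
Reducing mod 11: 0 ≡ 0 (mod 11).
Since F(a, b, c) ≡ 0 (mod 11), P lies on the curve.


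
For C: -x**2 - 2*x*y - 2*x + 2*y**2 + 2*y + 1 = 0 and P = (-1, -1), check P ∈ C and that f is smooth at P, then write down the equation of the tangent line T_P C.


Tangent line at P: 2*x + 2 = 0.

Step 1: f(-1, -1) = 0, so P lies on C.
Step 2: partial derivatives
  f_x(x, y) = -2*x - 2*y - 2, f_y(x, y) = -2*x + 4*y + 2.
  f_x(P) = 2, f_y(P) = 0 (gradient nonzero, so P is smooth).
Step 3: tangent line at P: 2·(x − -1) + 0·(y − -1) = 0.
Expanding: 2*x + 2 = 0.


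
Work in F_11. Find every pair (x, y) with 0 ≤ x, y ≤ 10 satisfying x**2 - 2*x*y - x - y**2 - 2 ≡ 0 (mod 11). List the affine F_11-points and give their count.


Affine F_11-points: {(0, 3), (0, 8), (2, 0), (2, 7), (4, 5), (4, 9), (6, 2), (6, 8), (7, 3), (7, 5), (10, 0), (10, 2)}; count = 12.

For each of the 121 pairs (x, y) ∈ F_11², evaluate f(x, y) mod 11. Record the zeros.
  x = 0: [0↦9, 1↦8, 2↦5, 3↦0, 4↦4, 5↦6, 6↦6, 7↦4, 8↦0, 9↦5, 10↦8]  zeros at y ∈ {3, 8}
  x = 1: [0↦9, 1↦6, 2↦1, 3↦5, 4↦7, 5↦7, 6↦5, 7↦1, 8↦6, 9↦9, 10↦10]  zeros at y ∈ ∅
  x = 2: [0↦0, 1↦6, 2↦10, 3↦1, 4↦1, 5↦10, 6↦6, 7↦0, 8↦3, 9↦4, 10↦3]  zeros at y ∈ {0, 7}
  x = 3: [0↦4, 1↦8, 2↦10, 3↦10, 4↦8, 5↦4, 6↦9, 7↦1, 8↦2, 9↦1, 10↦9]  zeros at y ∈ ∅
  x = 4: [0↦10, 1↦1, 2↦1, 3↦10, 4↦6, 5↦0, 6↦3, 7↦4, 8↦3, 9↦0, 10↦6]  zeros at y ∈ {5, 9}
  x = 5: [0↦7, 1↦7, 2↦5, 3↦1, 4↦6, 5↦9, 6↦10, 7↦9, 8↦6, 9↦1, 10↦5]  zeros at y ∈ ∅
  x = 6: [0↦6, 1↦4, 2↦0, 3↦5, 4↦8, 5↦9, 6↦8, 7↦5, 8↦0, 9↦4, 10↦6]  zeros at y ∈ {2, 8}
  x = 7: [0↦7, 1↦3, 2↦8, 3↦0, 4↦1, 5↦0, 6↦8, 7↦3, 8↦7, 9↦9, 10↦9]  zeros at y ∈ {3, 5}
  x = 8: [0↦10, 1↦4, 2↦7, 3↦8, 4↦7, 5↦4, 6↦10, 7↦3, 8↦5, 9↦5, 10↦3]  zeros at y ∈ ∅
  x = 9: [0↦4, 1↦7, 2↦8, 3↦7, 4↦4, 5↦10, 6↦3, 7↦5, 8↦5, 9↦3, 10↦10]  zeros at y ∈ ∅
  x = 10: [0↦0, 1↦1, 2↦0, 3↦8, 4↦3, 5↦7, 6↦9, 7↦9, 8↦7, 9↦3, 10↦8]  zeros at y ∈ {0, 2}
Collecting zeros: affine points = {(0, 3), (0, 8), (2, 0), (2, 7), (4, 5), (4, 9), (6, 2), (6, 8), (7, 3), (7, 5), (10, 0), (10, 2)}.
Total count |C(F_11)_aff| = 12.


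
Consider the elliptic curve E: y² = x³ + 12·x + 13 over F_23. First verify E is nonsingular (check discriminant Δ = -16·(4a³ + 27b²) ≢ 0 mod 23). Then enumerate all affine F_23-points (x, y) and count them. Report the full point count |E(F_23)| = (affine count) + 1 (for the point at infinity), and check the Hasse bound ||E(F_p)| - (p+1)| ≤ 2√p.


Affine points = {(0, 6), (0, 17), (1, 7), (1, 16), (6, 5), (6, 18), (7, 7), (7, 16), (8, 0), (10, 11), (10, 12), (11, 2), (11, 21), (14, 2), (14, 21), (15, 7), (15, 16), (16, 0), (17, 1), (17, 22), (18, 9), (18, 14), (19, 4), (19, 19), (21, 2), (21, 21), (22, 0)}; affine count = 27; |E(F_23)| = 28.

Discriminant check: Δ ∝ 4a³ + 27b² = 4·12³ + 27·13² = 4·1728 + 27·169 ≡ 21 (mod 23). Nonzero ⇒ E is nonsingular.
For each x ∈ F_23, compute rhs = x³ + 12·x + 13 mod 23, then count y ∈ F_23 with y² ≡ rhs.
  x = 0: rhs = 13, matching y values: 6, 17 (2 points).
  x = 1: rhs = 3, matching y values: 7, 16 (2 points).
  x = 2: rhs = 22, matching y values: none (0 points).
  x = 3: rhs = 7, matching y values: none (0 points).
  x = 4: rhs = 10, matching y values: none (0 points).
  x = 5: rhs = 14, matching y values: none (0 points).
  x = 6: rhs = 2, matching y values: 5, 18 (2 points).
  x = 7: rhs = 3, matching y values: 7, 16 (2 points).
  x = 8: rhs = 0, matching y values: 0 (1 points).
  x = 9: rhs = 22, matching y values: none (0 points).
  x = 10: rhs = 6, matching y values: 11, 12 (2 points).
  x = 11: rhs = 4, matching y values: 2, 21 (2 points).
  x = 12: rhs = 22, matching y values: none (0 points).
  x = 13: rhs = 20, matching y values: none (0 points).
  x = 14: rhs = 4, matching y values: 2, 21 (2 points).
  x = 15: rhs = 3, matching y values: 7, 16 (2 points).
  x = 16: rhs = 0, matching y values: 0 (1 points).
  x = 17: rhs = 1, matching y values: 1, 22 (2 points).
  x = 18: rhs = 12, matching y values: 9, 14 (2 points).
  x = 19: rhs = 16, matching y values: 4, 19 (2 points).
  x = 20: rhs = 19, matching y values: none (0 points).
  x = 21: rhs = 4, matching y values: 2, 21 (2 points).
  x = 22: rhs = 0, matching y values: 0 (1 points).
Total affine count: 27.
Full point count |E(F_23)| = 27 + 1 = 28.
Hasse bound: |28 − (23+1)| = |4| = 4 ≤ 2√23 ≈ 9.5917 ✓.


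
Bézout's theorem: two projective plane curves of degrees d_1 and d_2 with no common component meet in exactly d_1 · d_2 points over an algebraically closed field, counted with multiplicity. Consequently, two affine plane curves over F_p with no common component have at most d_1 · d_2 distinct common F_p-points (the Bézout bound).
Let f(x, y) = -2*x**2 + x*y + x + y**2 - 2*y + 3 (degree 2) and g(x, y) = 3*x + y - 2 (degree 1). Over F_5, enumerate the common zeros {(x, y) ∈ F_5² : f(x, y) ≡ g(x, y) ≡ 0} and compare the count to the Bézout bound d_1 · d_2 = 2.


Common zeros: {(3, 3), (4, 0)}; count = 2; Bézout bound = 2.

deg(f) = 2, deg(g) = 1, so Bézout bound = 2.
Scan x ∈ F_5. For each x, list the y ∈ F_5 with f(x, y) ≡ 0 and those with g(x, y) ≡ 0 (mod 5); the common zeros in that column are the intersection.
  x = 0: f ≡ 0 at y ∈ ∅; g ≡ 0 at y ∈ {2}; common: ∅.
  x = 1: f ≡ 0 at y ∈ ∅; g ≡ 0 at y ∈ {4}; common: ∅.
  x = 2: f ≡ 0 at y ∈ ∅; g ≡ 0 at y ∈ {1}; common: ∅.
  x = 3: f ≡ 0 at y ∈ {1, 3}; g ≡ 0 at y ∈ {3}; common: {3}.
  x = 4: f ≡ 0 at y ∈ {0, 3}; g ≡ 0 at y ∈ {0}; common: {0}.
Collecting: common zeros = {(3, 3), (4, 0)}, so the count is 2.
Comparison with the Bézout bound: 2 ≤ 2 = deg(f)·deg(g), as expected for curves with no common component (the bound is attained).


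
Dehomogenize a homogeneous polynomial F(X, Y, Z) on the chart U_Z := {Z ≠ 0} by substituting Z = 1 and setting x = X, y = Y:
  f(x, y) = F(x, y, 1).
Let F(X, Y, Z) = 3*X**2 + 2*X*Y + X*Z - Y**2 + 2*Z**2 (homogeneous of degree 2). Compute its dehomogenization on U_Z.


f(x, y) = 3*x**2 + 2*x*y + x - y**2 + 2

On U_Z we set Z = 1. Each monomial c·X^i·Y^j·Z^k in F becomes c·x^i·y^j·1^k = c·x^i·y^j.
Substituting Z = 1: F(X, Y, 1) = 3*x**2 + 2*x*y + x - y**2 + 2.
Note: deg(f) ≤ deg(F) = 2; strict inequality happens when F is divisible by Z (lost terms).


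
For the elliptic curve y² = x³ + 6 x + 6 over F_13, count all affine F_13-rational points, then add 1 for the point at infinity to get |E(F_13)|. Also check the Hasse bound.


Affine points = {(1, 0), (2, 0), (3, 5), (3, 8), (4, 4), (4, 9), (7, 1), (7, 12), (9, 3), (9, 10), (10, 0), (11, 5), (11, 8), (12, 5), (12, 8)}; affine count = 15; |E(F_13)| = 16.

Discriminant check: Δ ∝ 4a³ + 27b² = 4·6³ + 27·6² = 4·216 + 27·36 ≡ 3 (mod 13). Nonzero ⇒ E is nonsingular.
For each x ∈ F_13, compute rhs = x³ + 6·x + 6 mod 13, then count y ∈ F_13 with y² ≡ rhs.
  x = 0: rhs = 6, matching y values: none (0 points).
  x = 1: rhs = 0, matching y values: 0 (1 points).
  x = 2: rhs = 0, matching y values: 0 (1 points).
  x = 3: rhs = 12, matching y values: 5, 8 (2 points).
  x = 4: rhs = 3, matching y values: 4, 9 (2 points).
  x = 5: rhs = 5, matching y values: none (0 points).
  x = 6: rhs = 11, matching y values: none (0 points).
  x = 7: rhs = 1, matching y values: 1, 12 (2 points).
  x = 8: rhs = 7, matching y values: none (0 points).
  x = 9: rhs = 9, matching y values: 3, 10 (2 points).
  x = 10: rhs = 0, matching y values: 0 (1 points).
  x = 11: rhs = 12, matching y values: 5, 8 (2 points).
  x = 12: rhs = 12, matching y values: 5, 8 (2 points).
Total affine count: 15.
Full point count |E(F_13)| = 15 + 1 = 16.
Hasse bound: |16 − (13+1)| = |2| = 2 ≤ 2√13 ≈ 7.2111 ✓.


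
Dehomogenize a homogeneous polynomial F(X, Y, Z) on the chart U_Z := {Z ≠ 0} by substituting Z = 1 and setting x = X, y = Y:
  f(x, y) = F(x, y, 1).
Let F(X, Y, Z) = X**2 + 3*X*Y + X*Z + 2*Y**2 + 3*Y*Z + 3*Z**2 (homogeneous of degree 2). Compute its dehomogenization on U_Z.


f(x, y) = x**2 + 3*x*y + x + 2*y**2 + 3*y + 3

On U_Z we set Z = 1. Each monomial c·X^i·Y^j·Z^k in F becomes c·x^i·y^j·1^k = c·x^i·y^j.
Substituting Z = 1: F(X, Y, 1) = x**2 + 3*x*y + x + 2*y**2 + 3*y + 3.
Note: deg(f) ≤ deg(F) = 2; strict inequality happens when F is divisible by Z (lost terms).


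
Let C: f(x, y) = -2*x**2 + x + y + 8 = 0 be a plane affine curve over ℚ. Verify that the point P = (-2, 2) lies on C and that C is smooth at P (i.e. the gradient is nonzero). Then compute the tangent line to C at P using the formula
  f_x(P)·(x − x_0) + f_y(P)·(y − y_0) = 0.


Tangent line at P: 9*x + y + 16 = 0.

Step 1: f(-2, 2) = 0, so P lies on C.
Step 2: partial derivatives
  f_x(x, y) = 1 - 4*x, f_y(x, y) = 1.
  f_x(P) = 9, f_y(P) = 1 (gradient nonzero, so P is smooth).
Step 3: tangent line at P: 9·(x − -2) + 1·(y − 2) = 0.
Expanding: 9*x + y + 16 = 0.


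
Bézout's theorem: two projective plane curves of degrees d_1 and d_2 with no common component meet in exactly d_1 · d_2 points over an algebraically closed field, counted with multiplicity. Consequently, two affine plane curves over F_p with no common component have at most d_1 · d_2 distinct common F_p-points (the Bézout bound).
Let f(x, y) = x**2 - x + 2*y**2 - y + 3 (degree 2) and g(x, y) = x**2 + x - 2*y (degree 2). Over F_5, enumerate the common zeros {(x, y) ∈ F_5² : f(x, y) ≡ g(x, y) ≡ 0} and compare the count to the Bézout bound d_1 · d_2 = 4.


Common zeros: {(2, 3), (3, 1), (4, 0)}; count = 3; Bézout bound = 4.

deg(f) = 2, deg(g) = 2, so Bézout bound = 4.
Scan x ∈ F_5. For each x, list the y ∈ F_5 with f(x, y) ≡ 0 and those with g(x, y) ≡ 0 (mod 5); the common zeros in that column are the intersection.
  x = 0: f ≡ 0 at y ∈ ∅; g ≡ 0 at y ∈ {0}; common: ∅.
  x = 1: f ≡ 0 at y ∈ ∅; g ≡ 0 at y ∈ {1}; common: ∅.
  x = 2: f ≡ 0 at y ∈ {0, 3}; g ≡ 0 at y ∈ {3}; common: {3}.
  x = 3: f ≡ 0 at y ∈ {1, 2}; g ≡ 0 at y ∈ {1}; common: {1}.
  x = 4: f ≡ 0 at y ∈ {0, 3}; g ≡ 0 at y ∈ {0}; common: {0}.
Collecting: common zeros = {(2, 3), (3, 1), (4, 0)}, so the count is 3.
Comparison with the Bézout bound: 3 ≤ 4 = deg(f)·deg(g), as expected for curves with no common component (the affine F_5-count falls short of the bound because intersections may lie at infinity, over extension fields, or carry multiplicity).


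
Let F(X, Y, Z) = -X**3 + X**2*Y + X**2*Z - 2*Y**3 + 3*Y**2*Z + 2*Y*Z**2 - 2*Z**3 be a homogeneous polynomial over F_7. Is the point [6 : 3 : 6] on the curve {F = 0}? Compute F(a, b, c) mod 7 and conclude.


F(6,3,6) ≡ 0 (mod 7); P is on the curve.

Evaluate F(6, 3, 6) term-by-term (mod 7).
  -X**3 ↦ -1·216·1·1 = -216
  X**2*Y ↦ 1·36·3·1 = 108
  X**2*Z ↦ 1·36·1·6 = 216
  -2*Y**3 ↦ -2·1·27·1 = -54
  3*Y**2*Z ↦ 3·1·9·6 = 162
  2*Y*Z**2 ↦ 2·1·3·36 = 216
  -2*Z**3 ↦ -2·1·1·216 = -432
Sum: F(6, 3, 6) = (-216) + (108) + (216) + (-54) + (162) + (216) + (-432) = 0.
Reducing mod 7: 0 ≡ 0 (mod 7).
Since F(a, b, c) ≡ 0 (mod 7), P lies on the curve.


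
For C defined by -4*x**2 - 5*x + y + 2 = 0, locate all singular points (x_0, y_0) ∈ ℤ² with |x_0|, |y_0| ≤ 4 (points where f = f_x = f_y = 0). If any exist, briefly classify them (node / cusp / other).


No singular points in the scanned grid; C is smooth there.

Compute partial derivatives:
  f_x = -8*x - 5.
  f_y = 1.
f_y = 1 is a nonzero constant, so f_y never vanishes: no point (x, y) can satisfy f = f_x = f_y = 0. In particular no (x, y) ∈ {−4, ..., 4}² is singular; the curve is smooth.


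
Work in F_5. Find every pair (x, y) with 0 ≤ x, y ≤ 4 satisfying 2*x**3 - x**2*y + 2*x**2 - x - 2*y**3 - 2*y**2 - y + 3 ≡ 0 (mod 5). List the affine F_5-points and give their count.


Affine F_5-points: {(1, 1), (2, 0), (2, 4), (3, 3)}; count = 4.

For each of the 25 pairs (x, y) ∈ F_5², evaluate f(x, y) mod 5. Record the zeros.
  x = 0: [0↦3, 1↦3, 2↦2, 3↦3, 4↦4]  zeros at y ∈ ∅
  x = 1: [0↦1, 1↦0, 2↦3, 3↦3, 4↦3]  zeros at y ∈ {1}
  x = 2: [0↦0, 1↦1, 2↦1, 3↦3, 4↦0]  zeros at y ∈ {0, 4}
  x = 3: [0↦2, 1↦3, 2↦3, 3↦0, 4↦2]  zeros at y ∈ {3}
  x = 4: [0↦4, 1↦3, 2↦1, 3↦1, 4↦1]  zeros at y ∈ ∅
Collecting zeros: affine points = {(1, 1), (2, 0), (2, 4), (3, 3)}.
Total count |C(F_5)_aff| = 4.


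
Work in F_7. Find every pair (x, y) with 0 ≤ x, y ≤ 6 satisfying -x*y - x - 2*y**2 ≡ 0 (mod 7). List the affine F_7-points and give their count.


Affine F_7-points: {(0, 0), (1, 5), (2, 2), (2, 4), (6, 1), (6, 3)}; count = 6.

For each of the 49 pairs (x, y) ∈ F_7², evaluate f(x, y) mod 7. Record the zeros.
  x = 0: [0↦0, 1↦5, 2↦6, 3↦3, 4↦3, 5↦6, 6↦5]  zeros at y ∈ {0}
  x = 1: [0↦6, 1↦3, 2↦3, 3↦6, 4↦5, 5↦0, 6↦5]  zeros at y ∈ {5}
  x = 2: [0↦5, 1↦1, 2↦0, 3↦2, 4↦0, 5↦1, 6↦5]  zeros at y ∈ {2, 4}
  x = 3: [0↦4, 1↦6, 2↦4, 3↦5, 4↦2, 5↦2, 6↦5]  zeros at y ∈ ∅
  x = 4: [0↦3, 1↦4, 2↦1, 3↦1, 4↦4, 5↦3, 6↦5]  zeros at y ∈ ∅
  x = 5: [0↦2, 1↦2, 2↦5, 3↦4, 4↦6, 5↦4, 6↦5]  zeros at y ∈ ∅
  x = 6: [0↦1, 1↦0, 2↦2, 3↦0, 4↦1, 5↦5, 6↦5]  zeros at y ∈ {1, 3}
Collecting zeros: affine points = {(0, 0), (1, 5), (2, 2), (2, 4), (6, 1), (6, 3)}.
Total count |C(F_7)_aff| = 6.


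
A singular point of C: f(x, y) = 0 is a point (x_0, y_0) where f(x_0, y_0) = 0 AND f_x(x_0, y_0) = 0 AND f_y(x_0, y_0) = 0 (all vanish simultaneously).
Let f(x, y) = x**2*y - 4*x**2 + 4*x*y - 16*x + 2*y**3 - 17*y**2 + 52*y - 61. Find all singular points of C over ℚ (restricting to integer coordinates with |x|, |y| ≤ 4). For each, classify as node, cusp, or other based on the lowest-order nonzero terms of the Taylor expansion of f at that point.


Singular points: {(-2, 3)}; classification: node.

Compute partial derivatives:
  f_x = 2*x*y - 8*x + 4*y - 16.
  f_y = x**2 + 4*x + 6*y**2 - 34*y + 52.
Scan x_0 ∈ {−4, ..., 4}. For each x_0, f_y(x_0, y) is a polynomial in y; find its integer roots y ∈ {−4, ..., 4}, then test f_x and f at those candidates.
  x = -4: f_y(-4, y) = 6*y**2 - 34*y + 52; no integer root y with |y| ≤ 4.
  x = -3: f_y(-3, y) = 6*y**2 - 34*y + 49; no integer root y with |y| ≤ 4.
  x = -2: f_y(-2, y) = 6*y**2 - 34*y + 48; vanishes at y ∈ {3}. (-2, 3): f_x = 0, f = 0 — SINGULAR.
  x = -1: f_y(-1, y) = 6*y**2 - 34*y + 49; no integer root y with |y| ≤ 4.
  x = 0: f_y(0, y) = 6*y**2 - 34*y + 52; no integer root y with |y| ≤ 4.
  x = 1: f_y(1, y) = 6*y**2 - 34*y + 57; no integer root y with |y| ≤ 4.
  x = 2: f_y(2, y) = 6*y**2 - 34*y + 64; no integer root y with |y| ≤ 4.
  x = 3: f_y(3, y) = 6*y**2 - 34*y + 73; no integer root y with |y| ≤ 4.
  x = 4: f_y(4, y) = 6*y**2 - 34*y + 84; no integer root y with |y| ≤ 4.
Only singular point on the grid: (-2, 3).
Classify: substitute x = -2 + u, y = 3 + v and expand: f = u**2*v - u**2 + 2*v**3 + v**2.
No constant or linear terms (consistent with a singular point). Quadratic part: -u**2 + v**2. Cubic part: u**2*v + 2*v**3.
The quadratic part v**2 - u**2 = (v − u)(v + u) splits into two distinct linear factors, so there are two distinct tangent lines y − 3 = ±(x − -2) — this is a node (ordinary double point).
Classification: node.


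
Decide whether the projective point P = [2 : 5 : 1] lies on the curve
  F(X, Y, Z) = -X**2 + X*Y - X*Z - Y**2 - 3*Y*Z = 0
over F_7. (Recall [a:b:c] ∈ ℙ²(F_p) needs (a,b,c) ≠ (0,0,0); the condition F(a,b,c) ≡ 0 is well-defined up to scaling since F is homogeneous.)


F(2,5,1) ≡ 6 (mod 7); P is NOT on the curve.

Evaluate F(2, 5, 1) term-by-term (mod 7).
  -X**2 ↦ -1·4·1·1 = -4
  X*Y ↦ 1·2·5·1 = 10
  -X*Z ↦ -1·2·1·1 = -2
  -Y**2 ↦ -1·1·25·1 = -25
  -3*Y*Z ↦ -3·1·5·1 = -15
Sum: F(2, 5, 1) = (-4) + (10) + (-2) + (-25) + (-15) = -36.
Reducing mod 7: -36 ≡ 6 (mod 7).
Since F(a, b, c) ≡ 6 ≠ 0 (mod 7), P does NOT lie on the curve.


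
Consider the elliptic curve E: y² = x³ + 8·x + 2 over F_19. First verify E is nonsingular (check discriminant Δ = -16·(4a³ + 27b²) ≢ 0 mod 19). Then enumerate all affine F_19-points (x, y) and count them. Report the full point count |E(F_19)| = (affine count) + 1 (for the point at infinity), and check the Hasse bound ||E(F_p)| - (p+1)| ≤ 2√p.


Affine points = {(1, 7), (1, 12), (2, 8), (2, 11), (6, 0), (9, 9), (9, 10), (13, 2), (13, 17), (15, 1), (15, 18), (17, 4), (17, 15)}; affine count = 13; |E(F_19)| = 14.

Discriminant check: Δ ∝ 4a³ + 27b² = 4·8³ + 27·2² = 4·512 + 27·4 ≡ 9 (mod 19). Nonzero ⇒ E is nonsingular.
For each x ∈ F_19, compute rhs = x³ + 8·x + 2 mod 19, then count y ∈ F_19 with y² ≡ rhs.
  x = 0: rhs = 2, matching y values: none (0 points).
  x = 1: rhs = 11, matching y values: 7, 12 (2 points).
  x = 2: rhs = 7, matching y values: 8, 11 (2 points).
  x = 3: rhs = 15, matching y values: none (0 points).
  x = 4: rhs = 3, matching y values: none (0 points).
  x = 5: rhs = 15, matching y values: none (0 points).
  x = 6: rhs = 0, matching y values: 0 (1 points).
  x = 7: rhs = 2, matching y values: none (0 points).
  x = 8: rhs = 8, matching y values: none (0 points).
  x = 9: rhs = 5, matching y values: 9, 10 (2 points).
  x = 10: rhs = 18, matching y values: none (0 points).
  x = 11: rhs = 15, matching y values: none (0 points).
  x = 12: rhs = 2, matching y values: none (0 points).
  x = 13: rhs = 4, matching y values: 2, 17 (2 points).
  x = 14: rhs = 8, matching y values: none (0 points).
  x = 15: rhs = 1, matching y values: 1, 18 (2 points).
  x = 16: rhs = 8, matching y values: none (0 points).
  x = 17: rhs = 16, matching y values: 4, 15 (2 points).
  x = 18: rhs = 12, matching y values: none (0 points).
Total affine count: 13.
Full point count |E(F_19)| = 13 + 1 = 14.
Hasse bound: |14 − (19+1)| = |-6| = 6 ≤ 2√19 ≈ 8.7178 ✓.


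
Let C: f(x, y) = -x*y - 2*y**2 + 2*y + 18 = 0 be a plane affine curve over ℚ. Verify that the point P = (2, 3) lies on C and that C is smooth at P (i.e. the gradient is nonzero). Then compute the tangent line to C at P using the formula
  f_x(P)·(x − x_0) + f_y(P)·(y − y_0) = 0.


Tangent line at P: -3*x - 12*y + 42 = 0.

Step 1: f(2, 3) = 0, so P lies on C.
Step 2: partial derivatives
  f_x(x, y) = -y, f_y(x, y) = -x - 4*y + 2.
  f_x(P) = -3, f_y(P) = -12 (gradient nonzero, so P is smooth).
Step 3: tangent line at P: -3·(x − 2) + -12·(y − 3) = 0.
Expanding: -3*x - 12*y + 42 = 0.


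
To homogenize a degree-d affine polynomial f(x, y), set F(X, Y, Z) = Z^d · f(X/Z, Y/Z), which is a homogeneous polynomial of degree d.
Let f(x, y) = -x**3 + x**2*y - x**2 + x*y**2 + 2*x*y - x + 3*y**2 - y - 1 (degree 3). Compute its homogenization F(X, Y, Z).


F(X, Y, Z) = -X**3 + X**2*Y - X**2*Z + X*Y**2 + 2*X*Y*Z - X*Z**2 + 3*Y**2*Z - Y*Z**2 - Z**3

deg(f) = 3.
Substitute x = X/Z, y = Y/Z into f, then multiply by Z^3.
  monomial -1·x^3·y^0 ↦ -1·X^3·Y^0·Z^0.
  monomial 1·x^2·y^1 ↦ 1·X^2·Y^1·Z^0.
  monomial -1·x^2·y^0 ↦ -1·X^2·Y^0·Z^1.
  monomial 1·x^1·y^2 ↦ 1·X^1·Y^2·Z^0.
  monomial 2·x^1·y^1 ↦ 2·X^1·Y^1·Z^1.
  monomial -1·x^1·y^0 ↦ -1·X^1·Y^0·Z^2.
  monomial 3·x^0·y^2 ↦ 3·X^0·Y^2·Z^1.
  monomial -1·x^0·y^1 ↦ -1·X^0·Y^1·Z^2.
  monomial -1·x^0·y^0 ↦ -1·X^0·Y^0·Z^3.
Collecting: F(X, Y, Z) = -X**3 + X**2*Y - X**2*Z + X*Y**2 + 2*X*Y*Z - X*Z**2 + 3*Y**2*Z - Y*Z**2 - Z**3.


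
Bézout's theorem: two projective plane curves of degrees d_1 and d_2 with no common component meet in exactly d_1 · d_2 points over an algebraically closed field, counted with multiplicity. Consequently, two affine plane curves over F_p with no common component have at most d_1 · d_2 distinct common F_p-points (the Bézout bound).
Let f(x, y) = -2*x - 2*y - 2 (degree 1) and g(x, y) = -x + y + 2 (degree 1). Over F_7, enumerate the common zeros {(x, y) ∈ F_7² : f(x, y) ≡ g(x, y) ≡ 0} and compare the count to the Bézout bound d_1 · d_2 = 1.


Common zeros: {(4, 2)}; count = 1; Bézout bound = 1.

deg(f) = 1, deg(g) = 1, so Bézout bound = 1.
Scan x ∈ F_7. For each x, list the y ∈ F_7 with f(x, y) ≡ 0 and those with g(x, y) ≡ 0 (mod 7); the common zeros in that column are the intersection.
  x = 0: f ≡ 0 at y ∈ {6}; g ≡ 0 at y ∈ {5}; common: ∅.
  x = 1: f ≡ 0 at y ∈ {5}; g ≡ 0 at y ∈ {6}; common: ∅.
  x = 2: f ≡ 0 at y ∈ {4}; g ≡ 0 at y ∈ {0}; common: ∅.
  x = 3: f ≡ 0 at y ∈ {3}; g ≡ 0 at y ∈ {1}; common: ∅.
  x = 4: f ≡ 0 at y ∈ {2}; g ≡ 0 at y ∈ {2}; common: {2}.
  x = 5: f ≡ 0 at y ∈ {1}; g ≡ 0 at y ∈ {3}; common: ∅.
  x = 6: f ≡ 0 at y ∈ {0}; g ≡ 0 at y ∈ {4}; common: ∅.
Collecting: common zeros = {(4, 2)}, so the count is 1.
Comparison with the Bézout bound: 1 ≤ 1 = deg(f)·deg(g), as expected for curves with no common component (the bound is attained).


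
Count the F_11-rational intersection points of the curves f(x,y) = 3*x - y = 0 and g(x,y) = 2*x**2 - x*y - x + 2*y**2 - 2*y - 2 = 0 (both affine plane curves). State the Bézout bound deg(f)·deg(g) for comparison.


Common zeros: {(4, 1), (10, 8)}; count = 2; Bézout bound = 2.

deg(f) = 1, deg(g) = 2, so Bézout bound = 2.
Scan x ∈ F_11. For each x, list the y ∈ F_11 with f(x, y) ≡ 0 and those with g(x, y) ≡ 0 (mod 11); the common zeros in that column are the intersection.
  x = 0: f ≡ 0 at y ∈ {0}; g ≡ 0 at y ∈ {4, 8}; common: ∅.
  x = 1: f ≡ 0 at y ∈ {3}; g ≡ 0 at y ∈ ∅; common: ∅.
  x = 2: f ≡ 0 at y ∈ {6}; g ≡ 0 at y ∈ ∅; common: ∅.
  x = 3: f ≡ 0 at y ∈ {9}; g ≡ 0 at y ∈ {2, 6}; common: ∅.
  x = 4: f ≡ 0 at y ∈ {1}; g ≡ 0 at y ∈ {1, 2}; common: {1}.
  x = 5: f ≡ 0 at y ∈ {4}; g ≡ 0 at y ∈ ∅; common: ∅.
  x = 6: f ≡ 0 at y ∈ {7}; g ≡ 0 at y ∈ {6, 9}; common: ∅.
  x = 7: f ≡ 0 at y ∈ {10}; g ≡ 0 at y ∈ ∅; common: ∅.
  x = 8: f ≡ 0 at y ∈ {2}; g ≡ 0 at y ∈ {1, 4}; common: ∅.
  x = 9: f ≡ 0 at y ∈ {5}; g ≡ 0 at y ∈ ∅; common: ∅.
  x = 10: f ≡ 0 at y ∈ {8}; g ≡ 0 at y ∈ {8, 9}; common: {8}.
Collecting: common zeros = {(4, 1), (10, 8)}, so the count is 2.
Comparison with the Bézout bound: 2 ≤ 2 = deg(f)·deg(g), as expected for curves with no common component (the bound is attained).


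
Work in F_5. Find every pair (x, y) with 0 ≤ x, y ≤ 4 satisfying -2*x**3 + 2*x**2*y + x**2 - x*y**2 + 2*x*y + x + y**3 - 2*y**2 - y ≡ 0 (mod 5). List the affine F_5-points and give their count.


Affine F_5-points: {(0, 0), (1, 0), (2, 0)}; count = 3.

For each of the 25 pairs (x, y) ∈ F_5², evaluate f(x, y) mod 5. Record the zeros.
  x = 0: [0↦0, 1↦3, 2↦3, 3↦1, 4↦3]  zeros at y ∈ {0}
  x = 1: [0↦0, 1↦1, 2↦2, 3↦4, 4↦3]  zeros at y ∈ {0}
  x = 2: [0↦0, 1↦3, 2↦4, 3↦4, 4↦4]  zeros at y ∈ {0}
  x = 3: [0↦3, 1↦2, 2↦2, 3↦4, 4↦4]  zeros at y ∈ ∅
  x = 4: [0↦2, 1↦1, 2↦4, 3↦2, 4↦1]  zeros at y ∈ ∅
Collecting zeros: affine points = {(0, 0), (1, 0), (2, 0)}.
Total count |C(F_5)_aff| = 3.


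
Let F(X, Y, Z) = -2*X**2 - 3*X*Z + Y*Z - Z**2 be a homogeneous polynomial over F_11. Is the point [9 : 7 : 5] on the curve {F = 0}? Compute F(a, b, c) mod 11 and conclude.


F(9,7,5) ≡ 10 (mod 11); P is NOT on the curve.

Evaluate F(9, 7, 5) term-by-term (mod 11).
  -2*X**2 ↦ -2·81·1·1 = -162
  -3*X*Z ↦ -3·9·1·5 = -135
  Y*Z ↦ 1·1·7·5 = 35
  -Z**2 ↦ -1·1·1·25 = -25
Sum: F(9, 7, 5) = (-162) + (-135) + (35) + (-25) = -287.
Reducing mod 11: -287 ≡ 10 (mod 11).
Since F(a, b, c) ≡ 10 ≠ 0 (mod 11), P does NOT lie on the curve.


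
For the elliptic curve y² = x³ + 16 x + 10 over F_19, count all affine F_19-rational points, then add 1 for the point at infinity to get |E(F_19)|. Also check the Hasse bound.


Affine points = {(3, 3), (3, 16), (4, 9), (4, 10), (5, 5), (5, 14), (7, 3), (7, 16), (8, 2), (8, 17), (9, 3), (9, 16), (10, 7), (10, 12), (11, 4), (11, 15), (12, 7), (12, 12), (16, 7), (16, 12)}; affine count = 20; |E(F_19)| = 21.

Discriminant check: Δ ∝ 4a³ + 27b² = 4·16³ + 27·10² = 4·4096 + 27·100 ≡ 8 (mod 19). Nonzero ⇒ E is nonsingular.
For each x ∈ F_19, compute rhs = x³ + 16·x + 10 mod 19, then count y ∈ F_19 with y² ≡ rhs.
  x = 0: rhs = 10, matching y values: none (0 points).
  x = 1: rhs = 8, matching y values: none (0 points).
  x = 2: rhs = 12, matching y values: none (0 points).
  x = 3: rhs = 9, matching y values: 3, 16 (2 points).
  x = 4: rhs = 5, matching y values: 9, 10 (2 points).
  x = 5: rhs = 6, matching y values: 5, 14 (2 points).
  x = 6: rhs = 18, matching y values: none (0 points).
  x = 7: rhs = 9, matching y values: 3, 16 (2 points).
  x = 8: rhs = 4, matching y values: 2, 17 (2 points).
  x = 9: rhs = 9, matching y values: 3, 16 (2 points).
  x = 10: rhs = 11, matching y values: 7, 12 (2 points).
  x = 11: rhs = 16, matching y values: 4, 15 (2 points).
  x = 12: rhs = 11, matching y values: 7, 12 (2 points).
  x = 13: rhs = 2, matching y values: none (0 points).
  x = 14: rhs = 14, matching y values: none (0 points).
  x = 15: rhs = 15, matching y values: none (0 points).
  x = 16: rhs = 11, matching y values: 7, 12 (2 points).
  x = 17: rhs = 8, matching y values: none (0 points).
  x = 18: rhs = 12, matching y values: none (0 points).
Total affine count: 20.
Full point count |E(F_19)| = 20 + 1 = 21.
Hasse bound: |21 − (19+1)| = |1| = 1 ≤ 2√19 ≈ 8.7178 ✓.


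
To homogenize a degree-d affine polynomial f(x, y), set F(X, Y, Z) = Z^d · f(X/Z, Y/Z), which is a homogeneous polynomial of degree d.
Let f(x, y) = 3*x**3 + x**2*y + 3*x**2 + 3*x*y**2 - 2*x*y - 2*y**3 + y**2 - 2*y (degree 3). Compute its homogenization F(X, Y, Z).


F(X, Y, Z) = 3*X**3 + X**2*Y + 3*X**2*Z + 3*X*Y**2 - 2*X*Y*Z - 2*Y**3 + Y**2*Z - 2*Y*Z**2

deg(f) = 3.
Substitute x = X/Z, y = Y/Z into f, then multiply by Z^3.
  monomial 3·x^3·y^0 ↦ 3·X^3·Y^0·Z^0.
  monomial 1·x^2·y^1 ↦ 1·X^2·Y^1·Z^0.
  monomial 3·x^2·y^0 ↦ 3·X^2·Y^0·Z^1.
  monomial 3·x^1·y^2 ↦ 3·X^1·Y^2·Z^0.
  monomial -2·x^1·y^1 ↦ -2·X^1·Y^1·Z^1.
  monomial -2·x^0·y^3 ↦ -2·X^0·Y^3·Z^0.
  monomial 1·x^0·y^2 ↦ 1·X^0·Y^2·Z^1.
  monomial -2·x^0·y^1 ↦ -2·X^0·Y^1·Z^2.
Collecting: F(X, Y, Z) = 3*X**3 + X**2*Y + 3*X**2*Z + 3*X*Y**2 - 2*X*Y*Z - 2*Y**3 + Y**2*Z - 2*Y*Z**2.


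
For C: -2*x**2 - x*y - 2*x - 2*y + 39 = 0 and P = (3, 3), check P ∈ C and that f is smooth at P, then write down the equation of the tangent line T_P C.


Tangent line at P: -17*x - 5*y + 66 = 0.

Step 1: f(3, 3) = 0, so P lies on C.
Step 2: partial derivatives
  f_x(x, y) = -4*x - y - 2, f_y(x, y) = -x - 2.
  f_x(P) = -17, f_y(P) = -5 (gradient nonzero, so P is smooth).
Step 3: tangent line at P: -17·(x − 3) + -5·(y − 3) = 0.
Expanding: -17*x - 5*y + 66 = 0.


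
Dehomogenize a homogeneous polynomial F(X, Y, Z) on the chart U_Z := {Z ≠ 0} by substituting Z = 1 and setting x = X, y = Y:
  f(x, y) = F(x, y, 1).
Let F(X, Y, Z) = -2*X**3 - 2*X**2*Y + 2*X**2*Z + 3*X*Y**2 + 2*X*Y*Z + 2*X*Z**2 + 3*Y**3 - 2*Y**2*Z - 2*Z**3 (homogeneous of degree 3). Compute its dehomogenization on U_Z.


f(x, y) = -2*x**3 - 2*x**2*y + 2*x**2 + 3*x*y**2 + 2*x*y + 2*x + 3*y**3 - 2*y**2 - 2

On U_Z we set Z = 1. Each monomial c·X^i·Y^j·Z^k in F becomes c·x^i·y^j·1^k = c·x^i·y^j.
Substituting Z = 1: F(X, Y, 1) = -2*x**3 - 2*x**2*y + 2*x**2 + 3*x*y**2 + 2*x*y + 2*x + 3*y**3 - 2*y**2 - 2.
Note: deg(f) ≤ deg(F) = 3; strict inequality happens when F is divisible by Z (lost terms).


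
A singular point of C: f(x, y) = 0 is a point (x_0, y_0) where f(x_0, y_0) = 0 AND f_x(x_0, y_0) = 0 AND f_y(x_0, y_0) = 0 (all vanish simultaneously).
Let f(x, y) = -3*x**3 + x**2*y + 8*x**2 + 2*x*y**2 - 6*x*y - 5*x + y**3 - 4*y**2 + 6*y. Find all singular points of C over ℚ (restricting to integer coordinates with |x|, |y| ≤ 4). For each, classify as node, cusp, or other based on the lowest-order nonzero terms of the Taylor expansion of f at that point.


Singular points: {(1, 1)}; classification: cusp.

Compute partial derivatives:
  f_x = -9*x**2 + 2*x*y + 16*x + 2*y**2 - 6*y - 5.
  f_y = x**2 + 4*x*y - 6*x + 3*y**2 - 8*y + 6.
Scan x_0 ∈ {−4, ..., 4}. For each x_0, f_y(x_0, y) is a polynomial in y; find its integer roots y ∈ {−4, ..., 4}, then test f_x and f at those candidates.
  x = -4: f_y(-4, y) = 3*y**2 - 24*y + 46; no integer root y with |y| ≤ 4.
  x = -3: f_y(-3, y) = 3*y**2 - 20*y + 33; vanishes at y ∈ {3}. (-3, 3): f_x = -152 ≠ 0.
  x = -2: f_y(-2, y) = 3*y**2 - 16*y + 22; no integer root y with |y| ≤ 4.
  x = -1: f_y(-1, y) = 3*y**2 - 12*y + 13; no integer root y with |y| ≤ 4.
  x = 0: f_y(0, y) = 3*y**2 - 8*y + 6; no integer root y with |y| ≤ 4.
  x = 1: f_y(1, y) = 3*y**2 - 4*y + 1; vanishes at y ∈ {1}. (1, 1): f_x = 0, f = 0 — SINGULAR.
  x = 2: f_y(2, y) = 3*y**2 - 2; no integer root y with |y| ≤ 4.
  x = 3: f_y(3, y) = 3*y**2 + 4*y - 3; no integer root y with |y| ≤ 4.
  x = 4: f_y(4, y) = 3*y**2 + 8*y - 2; no integer root y with |y| ≤ 4.
Only singular point on the grid: (1, 1).
Classify: substitute x = 1 + u, y = 1 + v and expand: f = -3*u**3 + u**2*v + 2*u*v**2 + v**3 + v**2.
No constant or linear terms (consistent with a singular point). Quadratic part: v**2. Cubic part: -3*u**3 + u**2*v + 2*u*v**2 + v**3.
The quadratic part v**2 is a perfect square, so there is a single (double) tangent line v = 0, i.e. y = 1. Restricting the cubic part to that line (v = 0) leaves -3*u**3 ≠ 0, so f is not divisible by v and the branch is v² ≈ 3*u**3 to lowest order — this is a cusp.
Classification: cusp.


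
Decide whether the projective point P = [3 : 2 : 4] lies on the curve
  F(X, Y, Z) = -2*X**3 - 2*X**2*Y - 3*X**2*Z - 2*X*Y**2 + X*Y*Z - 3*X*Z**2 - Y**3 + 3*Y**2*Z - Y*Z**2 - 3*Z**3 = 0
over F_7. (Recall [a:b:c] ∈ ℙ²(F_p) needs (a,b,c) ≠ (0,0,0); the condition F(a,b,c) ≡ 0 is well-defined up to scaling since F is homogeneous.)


F(3,2,4) ≡ 6 (mod 7); P is NOT on the curve.

Evaluate F(3, 2, 4) term-by-term (mod 7).
  -2*X**3 ↦ -2·27·1·1 = -54
  -2*X**2*Y ↦ -2·9·2·1 = -36
  -3*X**2*Z ↦ -3·9·1·4 = -108
  -2*X*Y**2 ↦ -2·3·4·1 = -24
  X*Y*Z ↦ 1·3·2·4 = 24
  -3*X*Z**2 ↦ -3·3·1·16 = -144
  -Y**3 ↦ -1·1·8·1 = -8
  3*Y**2*Z ↦ 3·1·4·4 = 48
  -Y*Z**2 ↦ -1·1·2·16 = -32
  -3*Z**3 ↦ -3·1·1·64 = -192
Sum: F(3, 2, 4) = (-54) + (-36) + (-108) + (-24) + (24) + (-144) + (-8) + (48) + (-32) + (-192) = -526.
Reducing mod 7: -526 ≡ 6 (mod 7).
Since F(a, b, c) ≡ 6 ≠ 0 (mod 7), P does NOT lie on the curve.


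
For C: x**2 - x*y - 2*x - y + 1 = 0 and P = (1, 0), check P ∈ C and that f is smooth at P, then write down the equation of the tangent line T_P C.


Tangent line at P: -2*y = 0.

Step 1: f(1, 0) = 0, so P lies on C.
Step 2: partial derivatives
  f_x(x, y) = 2*x - y - 2, f_y(x, y) = -x - 1.
  f_x(P) = 0, f_y(P) = -2 (gradient nonzero, so P is smooth).
Step 3: tangent line at P: 0·(x − 1) + -2·(y − 0) = 0.
Expanding: -2*y = 0.
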